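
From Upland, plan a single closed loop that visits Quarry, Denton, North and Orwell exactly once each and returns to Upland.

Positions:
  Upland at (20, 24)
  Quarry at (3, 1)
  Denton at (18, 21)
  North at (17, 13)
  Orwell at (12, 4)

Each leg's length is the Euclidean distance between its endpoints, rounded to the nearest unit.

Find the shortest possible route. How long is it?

With 4 stops there are 4!/2 = 12 distinct round trips (a route and its reverse cost the same).
Upland - Quarry - Denton - North - Orwell - Upland: 29+25+8+10+22 = 94
Upland - Quarry - Denton - Orwell - North - Upland: 29+25+18+10+11 = 93
Upland - Quarry - North - Denton - Orwell - Upland: 29+18+8+18+22 = 95
Upland - Quarry - North - Orwell - Denton - Upland: 29+18+10+18+4 = 79
Upland - Quarry - Orwell - Denton - North - Upland: 29+9+18+8+11 = 75
Upland - Quarry - Orwell - North - Denton - Upland: 29+9+10+8+4 = 60
Upland - Denton - Quarry - North - Orwell - Upland: 4+25+18+10+22 = 79
Upland - Denton - Quarry - Orwell - North - Upland: 4+25+9+10+11 = 59
Upland - Denton - North - Quarry - Orwell - Upland: 4+8+18+9+22 = 61
Upland - Denton - Orwell - Quarry - North - Upland: 4+18+9+18+11 = 60
Upland - North - Quarry - Denton - Orwell - Upland: 11+18+25+18+22 = 94
Upland - North - Denton - Quarry - Orwell - Upland: 11+8+25+9+22 = 75
The minimum is 59.
One optimal route: Upland → Denton → Quarry → Orwell → North → Upland (or its reverse).

Minimum total distance: 59.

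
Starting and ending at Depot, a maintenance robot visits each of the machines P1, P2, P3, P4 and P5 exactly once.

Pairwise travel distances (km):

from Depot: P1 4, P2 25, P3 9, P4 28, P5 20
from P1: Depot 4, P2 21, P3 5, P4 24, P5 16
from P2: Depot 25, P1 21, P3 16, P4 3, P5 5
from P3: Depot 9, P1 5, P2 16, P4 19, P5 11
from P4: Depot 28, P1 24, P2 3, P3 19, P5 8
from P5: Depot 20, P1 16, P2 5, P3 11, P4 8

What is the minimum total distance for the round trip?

56 km — the shortest possible round trip.

There are 60 distinct closed tours to check (reversals are equivalent).
Depot → P1 → P2 → P3 → P4 → P5 → Depot: 4+21+16+19+8+20 = 88
Depot → P1 → P2 → P3 → P5 → P4 → Depot: 4+21+16+11+8+28 = 88
Depot → P1 → P2 → P4 → P3 → P5 → Depot: 4+21+3+19+11+20 = 78
Depot → P1 → P2 → P4 → P5 → P3 → Depot: 4+21+3+8+11+9 = 56
Depot → P1 → P2 → P5 → P3 → P4 → Depot: 4+21+5+11+19+28 = 88
Depot → P1 → P2 → P5 → P4 → P3 → Depot: 4+21+5+8+19+9 = 66
Depot → P1 → P3 → P2 → P4 → P5 → Depot: 4+5+16+3+8+20 = 56
Depot → P1 → P3 → P2 → P5 → P4 → Depot: 4+5+16+5+8+28 = 66
Depot → P1 → P3 → P4 → P2 → P5 → Depot: 4+5+19+3+5+20 = 56
Depot → P1 → P3 → P4 → P5 → P2 → Depot: 4+5+19+8+5+25 = 66
Depot → P1 → P3 → P5 → P2 → P4 → Depot: 4+5+11+5+3+28 = 56
Depot → P1 → P3 → P5 → P4 → P2 → Depot: 4+5+11+8+3+25 = 56
Depot → P1 → P4 → P2 → P3 → P5 → Depot: 4+24+3+16+11+20 = 78
Depot → P1 → P4 → P2 → P5 → P3 → Depot: 4+24+3+5+11+9 = 56
… (46 more)
The minimum is 56.
One optimal route: Depot → P1 → P2 → P4 → P5 → P3 → Depot (or its reverse).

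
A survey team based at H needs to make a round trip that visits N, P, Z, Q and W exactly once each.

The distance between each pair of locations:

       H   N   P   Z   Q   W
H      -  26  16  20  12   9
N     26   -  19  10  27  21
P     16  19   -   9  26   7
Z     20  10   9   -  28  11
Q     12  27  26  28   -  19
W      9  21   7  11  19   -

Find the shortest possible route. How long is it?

Minimum total distance: 74.

With 5 stops there are 5!/2 = 60 distinct round trips (a route and its reverse cost the same).
H→N→P→Z→Q→W→H: 26+19+9+28+19+9 = 110
H→N→P→Z→W→Q→H: 26+19+9+11+19+12 = 96
H→N→P→Q→Z→W→H: 26+19+26+28+11+9 = 119
H→N→P→Q→W→Z→H: 26+19+26+19+11+20 = 121
H→N→P→W→Z→Q→H: 26+19+7+11+28+12 = 103
H→N→P→W→Q→Z→H: 26+19+7+19+28+20 = 119
H→N→Z→P→Q→W→H: 26+10+9+26+19+9 = 99
H→N→Z→P→W→Q→H: 26+10+9+7+19+12 = 83
H→N→Z→Q→P→W→H: 26+10+28+26+7+9 = 106
H→N→Z→Q→W→P→H: 26+10+28+19+7+16 = 106
H→N→Z→W→P→Q→H: 26+10+11+7+26+12 = 92
H→N→Z→W→Q→P→H: 26+10+11+19+26+16 = 108
H→N→Q→P→Z→W→H: 26+27+26+9+11+9 = 108
H→N→Q→P→W→Z→H: 26+27+26+7+11+20 = 117
… (46 more)
H→Q→N→Z→P→W→H: 12+27+10+9+7+9 = 74  ← best
The minimum is 74.
One optimal route: H → Q → N → Z → P → W → H (or its reverse).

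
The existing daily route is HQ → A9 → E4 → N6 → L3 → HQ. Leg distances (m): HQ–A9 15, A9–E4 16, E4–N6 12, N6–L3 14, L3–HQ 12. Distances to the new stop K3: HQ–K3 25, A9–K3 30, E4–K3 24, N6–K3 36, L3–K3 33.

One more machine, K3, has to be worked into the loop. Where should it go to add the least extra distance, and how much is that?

Insertion cost between consecutive stops i–j is d(i,K3) + d(K3,j) − d(i,j):
  between HQ and A9: 25 + 30 − 15 = 40
  between A9 and E4: 30 + 24 − 16 = 38
  between E4 and N6: 24 + 36 − 12 = 48
  between N6 and L3: 36 + 33 − 14 = 55
  between L3 and HQ: 33 + 25 − 12 = 46
Cheapest insertion is between A9 and E4, adding 38.
New total = 69 + 38 = 107.

Minimum extra distance: 38 m, inserting K3 between A9 and E4.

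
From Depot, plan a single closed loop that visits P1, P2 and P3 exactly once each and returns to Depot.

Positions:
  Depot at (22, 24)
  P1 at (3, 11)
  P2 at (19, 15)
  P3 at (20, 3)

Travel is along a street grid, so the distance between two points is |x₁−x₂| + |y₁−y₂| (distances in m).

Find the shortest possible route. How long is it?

80 m — the shortest possible round trip.

Depot → P1 → P2 → P3 → Depot: 32+20+13+23 = 88
Depot → P1 → P3 → P2 → Depot: 32+25+13+12 = 82
Depot → P2 → P1 → P3 → Depot: 12+20+25+23 = 80
The minimum is 80.
One optimal route: Depot → P2 → P1 → P3 → Depot (or its reverse).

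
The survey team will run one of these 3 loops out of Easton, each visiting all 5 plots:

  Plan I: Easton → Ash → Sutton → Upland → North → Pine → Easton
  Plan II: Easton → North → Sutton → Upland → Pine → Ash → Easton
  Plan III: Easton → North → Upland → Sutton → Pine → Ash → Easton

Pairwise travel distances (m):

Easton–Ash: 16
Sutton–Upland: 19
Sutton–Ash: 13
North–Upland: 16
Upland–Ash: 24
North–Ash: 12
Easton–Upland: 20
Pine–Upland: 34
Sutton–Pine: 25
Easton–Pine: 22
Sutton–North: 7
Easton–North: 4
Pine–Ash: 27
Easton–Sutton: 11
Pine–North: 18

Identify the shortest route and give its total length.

Plan I: 16 + 13 + 19 + 16 + 18 + 22 = 104
Plan II: 4 + 7 + 19 + 34 + 27 + 16 = 107
Plan III: 4 + 16 + 19 + 25 + 27 + 16 = 107

Shortest is Plan I, total 104 m.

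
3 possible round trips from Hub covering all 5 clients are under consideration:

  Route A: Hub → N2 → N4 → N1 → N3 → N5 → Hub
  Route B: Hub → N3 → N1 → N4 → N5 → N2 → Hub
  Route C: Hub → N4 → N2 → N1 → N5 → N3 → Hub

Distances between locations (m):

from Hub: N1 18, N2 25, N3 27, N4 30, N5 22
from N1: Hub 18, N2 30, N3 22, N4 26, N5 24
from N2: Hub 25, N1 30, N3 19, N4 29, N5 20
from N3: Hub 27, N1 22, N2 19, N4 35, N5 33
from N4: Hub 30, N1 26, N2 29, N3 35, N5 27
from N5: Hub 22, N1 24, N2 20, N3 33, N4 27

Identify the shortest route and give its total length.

Route A: 25 + 29 + 26 + 22 + 33 + 22 = 157
Route B: 27 + 22 + 26 + 27 + 20 + 25 = 147
Route C: 30 + 29 + 30 + 24 + 33 + 27 = 173

147 m — Route B is the shortest.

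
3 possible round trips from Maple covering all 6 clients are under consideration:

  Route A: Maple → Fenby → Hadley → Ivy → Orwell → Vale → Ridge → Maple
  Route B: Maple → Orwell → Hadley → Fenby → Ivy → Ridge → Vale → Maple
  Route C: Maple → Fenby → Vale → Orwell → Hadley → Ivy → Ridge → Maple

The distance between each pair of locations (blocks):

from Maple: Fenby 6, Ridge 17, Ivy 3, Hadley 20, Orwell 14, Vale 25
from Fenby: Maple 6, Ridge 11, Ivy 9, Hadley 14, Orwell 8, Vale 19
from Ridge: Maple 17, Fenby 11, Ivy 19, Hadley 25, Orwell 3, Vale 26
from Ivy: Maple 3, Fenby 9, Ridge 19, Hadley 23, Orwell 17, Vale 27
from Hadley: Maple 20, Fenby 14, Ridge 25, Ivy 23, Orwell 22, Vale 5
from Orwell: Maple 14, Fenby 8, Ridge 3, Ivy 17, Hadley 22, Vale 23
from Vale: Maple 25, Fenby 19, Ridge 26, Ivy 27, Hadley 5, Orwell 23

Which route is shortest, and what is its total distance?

Shortest is Route A, total 126 blocks.

Route A: 6 + 14 + 23 + 17 + 23 + 26 + 17 = 126
Route B: 14 + 22 + 14 + 9 + 19 + 26 + 25 = 129
Route C: 6 + 19 + 23 + 22 + 23 + 19 + 17 = 129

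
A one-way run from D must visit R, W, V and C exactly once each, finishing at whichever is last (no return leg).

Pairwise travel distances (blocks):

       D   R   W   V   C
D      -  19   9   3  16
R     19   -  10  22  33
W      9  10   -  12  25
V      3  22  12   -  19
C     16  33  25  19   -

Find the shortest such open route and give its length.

There are 4! = 24 possible orderings.
D - R - W - V - C: 19+10+12+19 = 60
D - R - W - C - V: 19+10+25+19 = 73
D - R - V - W - C: 19+22+12+25 = 78
D - R - V - C - W: 19+22+19+25 = 85
D - R - C - W - V: 19+33+25+12 = 89
D - R - C - V - W: 19+33+19+12 = 83
D - W - R - V - C: 9+10+22+19 = 60
D - W - R - C - V: 9+10+33+19 = 71
D - W - V - R - C: 9+12+22+33 = 76
D - W - V - C - R: 9+12+19+33 = 73
D - W - C - R - V: 9+25+33+22 = 89
D - W - C - V - R: 9+25+19+22 = 75
D - V - R - W - C: 3+22+10+25 = 60
D - V - R - C - W: 3+22+33+25 = 83
… (10 more)
D - V - C - W - R: 3+19+25+10 = 57  ← best
The minimum is 57.
One shortest path: D → V → C → W → R.

57 blocks — the minimum one-way total.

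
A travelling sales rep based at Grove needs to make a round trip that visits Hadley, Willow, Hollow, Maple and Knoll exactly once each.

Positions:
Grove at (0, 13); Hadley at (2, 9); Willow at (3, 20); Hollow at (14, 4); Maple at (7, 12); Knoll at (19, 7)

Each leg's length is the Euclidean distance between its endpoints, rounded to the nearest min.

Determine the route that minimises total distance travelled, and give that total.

There are 60 distinct closed tours to check (reversals are equivalent).
Grove → Hadley → Willow → Hollow → Maple → Knoll → Grove: 4+11+19+11+13+20 = 78
Grove → Hadley → Willow → Hollow → Knoll → Maple → Grove: 4+11+19+6+13+7 = 60
Grove → Hadley → Willow → Maple → Hollow → Knoll → Grove: 4+11+9+11+6+20 = 61
Grove → Hadley → Willow → Maple → Knoll → Hollow → Grove: 4+11+9+13+6+17 = 60
Grove → Hadley → Willow → Knoll → Hollow → Maple → Grove: 4+11+21+6+11+7 = 60
Grove → Hadley → Willow → Knoll → Maple → Hollow → Grove: 4+11+21+13+11+17 = 77
Grove → Hadley → Hollow → Willow → Maple → Knoll → Grove: 4+13+19+9+13+20 = 78
Grove → Hadley → Hollow → Willow → Knoll → Maple → Grove: 4+13+19+21+13+7 = 77
Grove → Hadley → Hollow → Maple → Willow → Knoll → Grove: 4+13+11+9+21+20 = 78
Grove → Hadley → Hollow → Maple → Knoll → Willow → Grove: 4+13+11+13+21+8 = 70
Grove → Hadley → Hollow → Knoll → Willow → Maple → Grove: 4+13+6+21+9+7 = 60
Grove → Hadley → Hollow → Knoll → Maple → Willow → Grove: 4+13+6+13+9+8 = 53
Grove → Hadley → Maple → Willow → Hollow → Knoll → Grove: 4+6+9+19+6+20 = 64
Grove → Hadley → Maple → Willow → Knoll → Hollow → Grove: 4+6+9+21+6+17 = 63
… (46 more)
The minimum is 53.
One optimal route: Grove → Hadley → Hollow → Knoll → Maple → Willow → Grove (or its reverse).

Shortest round trip = 53 min.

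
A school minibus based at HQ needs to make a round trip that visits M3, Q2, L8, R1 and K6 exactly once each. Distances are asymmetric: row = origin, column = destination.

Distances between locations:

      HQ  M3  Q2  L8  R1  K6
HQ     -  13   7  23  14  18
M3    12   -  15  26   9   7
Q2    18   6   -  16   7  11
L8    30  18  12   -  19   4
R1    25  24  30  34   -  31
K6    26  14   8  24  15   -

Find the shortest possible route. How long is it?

HQ→M3→Q2→L8→R1→K6→HQ: 13+15+16+19+31+26 = 120
HQ→M3→Q2→L8→K6→R1→HQ: 13+15+16+4+15+25 = 88
HQ→M3→Q2→R1→L8→K6→HQ: 13+15+7+34+4+26 = 99
HQ→M3→Q2→R1→K6→L8→HQ: 13+15+7+31+24+30 = 120
HQ→M3→Q2→K6→L8→R1→HQ: 13+15+11+24+19+25 = 107
HQ→M3→Q2→K6→R1→L8→HQ: 13+15+11+15+34+30 = 118
HQ→M3→L8→Q2→R1→K6→HQ: 13+26+12+7+31+26 = 115
HQ→M3→L8→Q2→K6→R1→HQ: 13+26+12+11+15+25 = 102
HQ→M3→L8→R1→Q2→K6→HQ: 13+26+19+30+11+26 = 125
HQ→M3→L8→R1→K6→Q2→HQ: 13+26+19+31+8+18 = 115
HQ→M3→L8→K6→Q2→R1→HQ: 13+26+4+8+7+25 = 83
HQ→M3→L8→K6→R1→Q2→HQ: 13+26+4+15+30+18 = 106
HQ→M3→R1→Q2→L8→K6→HQ: 13+9+30+16+4+26 = 98
HQ→M3→R1→Q2→K6→L8→HQ: 13+9+30+11+24+30 = 117
… (106 more)
HQ→Q2→L8→K6→M3→R1→HQ: 7+16+4+14+9+25 = 75  ← best
The minimum is 75.
One optimal route: HQ → Q2 → L8 → K6 → M3 → R1 → HQ.

Shortest round trip = 75.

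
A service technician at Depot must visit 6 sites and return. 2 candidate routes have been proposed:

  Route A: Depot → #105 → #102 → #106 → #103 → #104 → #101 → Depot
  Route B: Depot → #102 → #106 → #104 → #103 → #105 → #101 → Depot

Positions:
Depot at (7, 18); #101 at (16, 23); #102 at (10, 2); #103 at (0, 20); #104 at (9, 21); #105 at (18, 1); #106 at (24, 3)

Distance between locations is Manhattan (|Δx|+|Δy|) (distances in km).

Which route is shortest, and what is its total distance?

Route A: 28 + 9 + 15 + 41 + 10 + 9 + 14 = 126
Route B: 19 + 15 + 33 + 10 + 37 + 24 + 14 = 152

Shortest is Route A, total 126 km.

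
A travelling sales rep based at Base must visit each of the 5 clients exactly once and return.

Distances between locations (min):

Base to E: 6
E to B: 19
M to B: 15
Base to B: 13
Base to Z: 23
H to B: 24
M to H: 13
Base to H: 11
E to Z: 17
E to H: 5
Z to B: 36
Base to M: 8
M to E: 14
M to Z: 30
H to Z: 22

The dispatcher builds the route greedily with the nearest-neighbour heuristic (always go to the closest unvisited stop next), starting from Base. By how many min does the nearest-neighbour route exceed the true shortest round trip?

Excess over optimum: 12 min.

From Base: E=6, M=8, H=11, B=13, Z=23 → choose E (6).
From E: H=5, M=14, Z=17, B=19 → choose H (5).
From H: M=13, Z=22, B=24 → choose M (13).
From M: B=15, Z=30 → choose B (15).
From B: Z=36 → choose Z (36).
NN route Base → E → H → M → B → Z → Base costs 98.
Optimal: Base → E → Z → H → M → B → Base costs 86 (by enumerating all 60 distinct tours).
Excess = 98 − 86 = 12.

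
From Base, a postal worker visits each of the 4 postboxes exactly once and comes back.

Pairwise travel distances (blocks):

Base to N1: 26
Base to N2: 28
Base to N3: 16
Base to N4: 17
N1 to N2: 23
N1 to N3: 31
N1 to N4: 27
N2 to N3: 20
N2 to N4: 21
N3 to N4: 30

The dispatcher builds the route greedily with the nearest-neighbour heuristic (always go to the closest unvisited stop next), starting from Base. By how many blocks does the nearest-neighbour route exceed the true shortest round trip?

From Base: N3=16, N4=17, N1=26, N2=28 → choose N3 (16).
From N3: N2=20, N4=30, N1=31 → choose N2 (20).
From N2: N4=21, N1=23 → choose N4 (21).
From N4: N1=27 → choose N1 (27).
NN route Base → N3 → N2 → N4 → N1 → Base costs 110.
Optimal: Base → N3 → N2 → N1 → N4 → Base costs 103 (by enumerating all 12 distinct tours).
Excess = 110 − 103 = 7.

The nearest-neighbour route is 7 blocks longer than optimal.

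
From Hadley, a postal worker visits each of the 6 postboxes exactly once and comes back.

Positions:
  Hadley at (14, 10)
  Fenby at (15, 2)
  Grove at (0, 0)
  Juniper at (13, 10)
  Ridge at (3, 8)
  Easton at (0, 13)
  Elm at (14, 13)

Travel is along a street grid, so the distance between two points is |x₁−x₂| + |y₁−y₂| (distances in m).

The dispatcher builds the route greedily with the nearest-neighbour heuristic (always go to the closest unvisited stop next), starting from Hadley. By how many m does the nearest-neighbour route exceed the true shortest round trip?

Hadley: Juniper=1, Elm=3, Fenby=9, Ridge=13, Easton=17, Grove=24 ⇒ Juniper
Juniper: Elm=4, Fenby=10, Ridge=12, Easton=16, Grove=23 ⇒ Elm
Elm: Fenby=12, Easton=14, Ridge=16, Grove=27 ⇒ Fenby
Fenby: Grove=17, Ridge=18, Easton=26 ⇒ Grove
Grove: Ridge=11, Easton=13 ⇒ Ridge
Ridge: Easton=8 ⇒ Easton
NN route Hadley → Juniper → Elm → Fenby → Grove → Ridge → Easton → Hadley costs 70.
Optimal: Hadley → Fenby → Grove → Ridge → Easton → Elm → Juniper → Hadley costs 64 (by enumerating all 360 distinct tours).
Excess = 70 − 64 = 6.

6 m longer than the optimal tour.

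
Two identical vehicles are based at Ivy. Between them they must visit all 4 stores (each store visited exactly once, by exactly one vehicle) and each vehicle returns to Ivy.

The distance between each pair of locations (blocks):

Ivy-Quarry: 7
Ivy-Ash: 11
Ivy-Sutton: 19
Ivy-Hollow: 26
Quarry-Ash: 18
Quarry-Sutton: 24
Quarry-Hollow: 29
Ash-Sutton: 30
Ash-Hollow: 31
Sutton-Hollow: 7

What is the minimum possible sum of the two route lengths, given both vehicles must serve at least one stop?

82 blocks — the smallest possible combined total.

Try each way of splitting the stops between the two vehicles (each non-empty) and, for each split, find the best tour for each vehicle:
  {Quarry} + {Ash, Sutton, Hollow}: 14 + 68 = 82
  {Ash} + {Quarry, Sutton, Hollow}: 22 + 62 = 84
  {Quarry, Ash} + {Sutton, Hollow}: 36 + 52 = 88
  {Sutton} + {Quarry, Ash, Hollow}: 38 + 78 = 116
  {Quarry, Sutton} + {Ash, Hollow}: 50 + 68 = 118
  {Ash, Sutton} + {Quarry, Hollow}: 60 + 62 = 122
  … (7 splits in total)
Best: vehicle 1 Ivy → Quarry → Ivy = 14; vehicle 2 Ivy → Ash → Hollow → Sutton → Ivy = 68; combined 82.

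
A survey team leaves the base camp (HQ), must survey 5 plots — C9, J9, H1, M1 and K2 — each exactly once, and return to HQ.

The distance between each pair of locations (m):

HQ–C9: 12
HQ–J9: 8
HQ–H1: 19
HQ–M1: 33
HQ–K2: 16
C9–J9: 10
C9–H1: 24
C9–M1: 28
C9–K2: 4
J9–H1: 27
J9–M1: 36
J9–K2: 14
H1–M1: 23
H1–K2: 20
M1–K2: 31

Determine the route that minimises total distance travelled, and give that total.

Shortest round trip = 95 m.

There are 60 distinct closed tours to check (reversals are equivalent).
HQ → C9 → J9 → H1 → M1 → K2 → HQ: 12+10+27+23+31+16 = 119
HQ → C9 → J9 → H1 → K2 → M1 → HQ: 12+10+27+20+31+33 = 133
HQ → C9 → J9 → M1 → H1 → K2 → HQ: 12+10+36+23+20+16 = 117
HQ → C9 → J9 → M1 → K2 → H1 → HQ: 12+10+36+31+20+19 = 128
HQ → C9 → J9 → K2 → H1 → M1 → HQ: 12+10+14+20+23+33 = 112
HQ → C9 → J9 → K2 → M1 → H1 → HQ: 12+10+14+31+23+19 = 109
HQ → C9 → H1 → J9 → M1 → K2 → HQ: 12+24+27+36+31+16 = 146
HQ → C9 → H1 → J9 → K2 → M1 → HQ: 12+24+27+14+31+33 = 141
HQ → C9 → H1 → M1 → J9 → K2 → HQ: 12+24+23+36+14+16 = 125
HQ → C9 → H1 → M1 → K2 → J9 → HQ: 12+24+23+31+14+8 = 112
HQ → C9 → H1 → K2 → J9 → M1 → HQ: 12+24+20+14+36+33 = 139
HQ → C9 → H1 → K2 → M1 → J9 → HQ: 12+24+20+31+36+8 = 131
HQ → C9 → M1 → J9 → H1 → K2 → HQ: 12+28+36+27+20+16 = 139
HQ → C9 → M1 → J9 → K2 → H1 → HQ: 12+28+36+14+20+19 = 129
… (46 more)
HQ → J9 → C9 → K2 → M1 → H1 → HQ: 8+10+4+31+23+19 = 95  ← best
The minimum is 95.
One optimal route: HQ → J9 → C9 → K2 → M1 → H1 → HQ (or its reverse).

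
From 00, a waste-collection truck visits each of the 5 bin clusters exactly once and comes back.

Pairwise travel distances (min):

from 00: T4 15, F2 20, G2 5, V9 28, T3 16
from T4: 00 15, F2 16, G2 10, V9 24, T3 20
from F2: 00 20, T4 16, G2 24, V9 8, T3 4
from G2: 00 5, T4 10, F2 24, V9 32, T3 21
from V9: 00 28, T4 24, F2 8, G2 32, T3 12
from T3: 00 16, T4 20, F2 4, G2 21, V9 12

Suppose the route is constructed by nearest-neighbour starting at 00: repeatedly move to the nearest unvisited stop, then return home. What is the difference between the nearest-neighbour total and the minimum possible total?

Excess over optimum: 8 min.

From 00: G2=5, T4=15, T3=16, F2=20, V9=28 → choose G2 (5).
From G2: T4=10, T3=21, F2=24, V9=32 → choose T4 (10).
From T4: F2=16, T3=20, V9=24 → choose F2 (16).
From F2: T3=4, V9=8 → choose T3 (4).
From T3: V9=12 → choose V9 (12).
NN route 00 → G2 → T4 → F2 → T3 → V9 → 00 costs 75.
Optimal: 00 → G2 → T4 → F2 → V9 → T3 → 00 costs 67 (by enumerating all 60 distinct tours).
Excess = 75 − 67 = 8.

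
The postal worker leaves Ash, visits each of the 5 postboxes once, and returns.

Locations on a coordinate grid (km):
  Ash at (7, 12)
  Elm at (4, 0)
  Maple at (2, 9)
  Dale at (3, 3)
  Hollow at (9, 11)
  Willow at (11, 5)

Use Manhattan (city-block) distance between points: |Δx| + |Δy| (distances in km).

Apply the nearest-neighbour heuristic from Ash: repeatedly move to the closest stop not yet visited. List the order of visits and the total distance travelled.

44 km along Ash → Hollow → Willow → Dale → Elm → Maple → Ash.

At Ash the remaining stops are Hollow 3, Maple 8, Willow 11, Dale 13, Elm 15; go to Hollow.
At Hollow the remaining stops are Willow 8, Maple 9, Dale 14, Elm 16; go to Willow.
At Willow the remaining stops are Dale 10, Elm 12, Maple 13; go to Dale.
At Dale the remaining stops are Elm 4, Maple 7; go to Elm.
At Elm the remaining stops are Maple 11; go to Maple.
Return Maple→Ash: 8.
Total = 3 + 8 + 10 + 4 + 11 + 8 = 44.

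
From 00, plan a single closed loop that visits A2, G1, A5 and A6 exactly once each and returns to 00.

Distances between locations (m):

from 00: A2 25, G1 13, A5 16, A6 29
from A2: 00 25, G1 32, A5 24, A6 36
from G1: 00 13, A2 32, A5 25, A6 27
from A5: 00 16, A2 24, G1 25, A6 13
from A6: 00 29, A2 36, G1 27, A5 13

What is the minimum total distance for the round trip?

There are 12 distinct closed tours to check (reversals are equivalent).
00→A2→G1→A5→A6→00: 25+32+25+13+29 = 124
00→A2→G1→A6→A5→00: 25+32+27+13+16 = 113
00→A2→A5→G1→A6→00: 25+24+25+27+29 = 130
00→A2→A5→A6→G1→00: 25+24+13+27+13 = 102
00→A2→A6→G1→A5→00: 25+36+27+25+16 = 129
00→A2→A6→A5→G1→00: 25+36+13+25+13 = 112
00→G1→A2→A5→A6→00: 13+32+24+13+29 = 111
00→G1→A2→A6→A5→00: 13+32+36+13+16 = 110
00→G1→A5→A2→A6→00: 13+25+24+36+29 = 127
00→G1→A6→A2→A5→00: 13+27+36+24+16 = 116
00→A5→A2→G1→A6→00: 16+24+32+27+29 = 128
00→A5→G1→A2→A6→00: 16+25+32+36+29 = 138
The minimum is 102.
One optimal route: 00 → A2 → A5 → A6 → G1 → 00 (or its reverse).

Minimum total distance: 102 m.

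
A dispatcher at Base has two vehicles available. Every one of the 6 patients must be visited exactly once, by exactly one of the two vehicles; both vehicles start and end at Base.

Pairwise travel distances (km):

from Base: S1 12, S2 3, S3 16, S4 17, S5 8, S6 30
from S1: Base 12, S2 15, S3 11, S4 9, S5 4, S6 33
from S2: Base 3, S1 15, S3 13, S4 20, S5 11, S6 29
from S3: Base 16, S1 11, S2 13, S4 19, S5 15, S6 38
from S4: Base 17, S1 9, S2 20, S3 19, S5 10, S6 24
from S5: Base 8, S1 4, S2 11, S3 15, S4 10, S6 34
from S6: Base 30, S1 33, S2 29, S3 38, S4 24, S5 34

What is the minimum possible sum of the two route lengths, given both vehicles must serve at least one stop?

There are 2^5 − 1 = 31 ways to divide the 6 stops into two non-empty groups. For each, the best each vehicle can do is its own shortest tour through its group:
  {S1} + {S2, S3, S4, S5, S6}: 24 + 95 = 119
  {S2} + {S1, S3, S4, S5, S6}: 6 + 95 = 101
  {S1, S2} + {S3, S4, S5, S6}: 30 + 95 = 125
  {S3} + {S1, S2, S4, S5, S6}: 32 + 77 = 109
  {S1, S3} + {S2, S4, S5, S6}: 39 + 74 = 113
  {S2, S3} + {S1, S4, S5, S6}: 32 + 75 = 107
  … (31 splits in total)
Best: vehicle 1 Base → S2 → Base = 6; vehicle 2 Base → S3 → S1 → S5 → S4 → S6 → Base = 95; combined 101.

Minimum combined distance: 101 km.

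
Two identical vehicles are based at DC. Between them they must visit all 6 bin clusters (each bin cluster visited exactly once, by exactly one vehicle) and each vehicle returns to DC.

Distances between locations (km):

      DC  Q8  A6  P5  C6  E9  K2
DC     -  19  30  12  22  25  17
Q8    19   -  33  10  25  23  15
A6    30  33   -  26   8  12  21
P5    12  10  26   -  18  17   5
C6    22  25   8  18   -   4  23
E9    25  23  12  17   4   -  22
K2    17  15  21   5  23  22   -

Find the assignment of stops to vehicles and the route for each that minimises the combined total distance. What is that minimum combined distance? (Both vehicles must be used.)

There are 2^5 − 1 = 31 ways to divide the 6 stops into two non-empty groups. For each, the best each vehicle can do is its own shortest tour through its group:
  {Q8} + {A6, P5, C6, E9, K2}: 38 + 75 = 113
  {A6} + {Q8, P5, C6, E9, K2}: 60 + 81 = 141
  {Q8, A6} + {P5, C6, E9, K2}: 82 + 65 = 147
  {P5} + {Q8, A6, C6, E9, K2}: 24 + 92 = 116
  {Q8, P5} + {A6, C6, E9, K2}: 41 + 75 = 116
  {A6, P5} + {Q8, C6, E9, K2}: 68 + 81 = 149
  … (31 splits in total)
Best: vehicle 1 DC → Q8 → DC = 38; vehicle 2 DC → P5 → K2 → A6 → C6 → E9 → DC = 75; combined 113.

113 km — the smallest possible combined total.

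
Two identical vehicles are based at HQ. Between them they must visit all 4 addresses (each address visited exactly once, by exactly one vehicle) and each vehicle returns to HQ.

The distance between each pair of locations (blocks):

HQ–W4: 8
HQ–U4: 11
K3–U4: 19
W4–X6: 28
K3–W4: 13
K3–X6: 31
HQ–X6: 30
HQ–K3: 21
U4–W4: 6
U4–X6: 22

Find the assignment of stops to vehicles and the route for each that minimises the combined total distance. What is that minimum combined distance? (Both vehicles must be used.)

Minimum combined distance: 101 blocks.

Check every non-empty split of the stops between the two vehicles; for each half take its own optimal tour:
  {K3} + {U4, W4, X6}: 42 + 66 = 108
  {U4} + {K3, W4, X6}: 22 + 82 = 104
  {K3, U4} + {W4, X6}: 51 + 66 = 117
  {W4} + {K3, U4, X6}: 16 + 85 = 101
  {K3, W4} + {U4, X6}: 42 + 63 = 105
  {U4, W4} + {K3, X6}: 25 + 82 = 107
  … (7 splits in total)
Best: vehicle 1 HQ → W4 → HQ = 16; vehicle 2 HQ → K3 → X6 → U4 → HQ = 85; combined 101.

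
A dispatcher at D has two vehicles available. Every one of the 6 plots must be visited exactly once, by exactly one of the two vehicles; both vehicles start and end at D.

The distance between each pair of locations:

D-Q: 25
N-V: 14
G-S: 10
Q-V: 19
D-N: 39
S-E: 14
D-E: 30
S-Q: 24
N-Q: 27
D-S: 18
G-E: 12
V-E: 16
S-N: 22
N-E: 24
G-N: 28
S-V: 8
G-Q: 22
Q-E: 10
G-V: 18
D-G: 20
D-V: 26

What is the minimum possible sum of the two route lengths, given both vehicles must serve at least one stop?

Try each way of splitting the stops between the two vehicles (each non-empty) and, for each split, find the best tour for each vehicle:
  {G} + {S, N, Q, V, E}: 40 + 99 = 139
  {S} + {G, N, Q, V, E}: 36 + 109 = 145
  {G, S} + {N, Q, V, E}: 48 + 99 = 147
  {N} + {G, S, Q, V, E}: 78 + 87 = 165
  {G, N} + {S, Q, V, E}: 87 + 77 = 164
  {S, N} + {G, Q, V, E}: 79 + 87 = 166
  … (31 splits in total)
Best: vehicle 1 D → G → D = 40; vehicle 2 D → S → V → N → E → Q → D = 99; combined 139.

Minimum combined distance: 139.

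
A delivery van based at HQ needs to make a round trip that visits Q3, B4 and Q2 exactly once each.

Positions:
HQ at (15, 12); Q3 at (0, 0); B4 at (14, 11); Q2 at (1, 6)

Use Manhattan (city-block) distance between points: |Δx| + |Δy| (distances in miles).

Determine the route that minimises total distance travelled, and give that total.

Shortest round trip = 54 miles.

With 3 stops there are 3!/2 = 3 distinct round trips (a route and its reverse cost the same).
HQ → Q3 → B4 → Q2 → HQ: 27+25+18+20 = 90
HQ → Q3 → Q2 → B4 → HQ: 27+7+18+2 = 54
HQ → B4 → Q3 → Q2 → HQ: 2+25+7+20 = 54
The minimum is 54.
One optimal route: HQ → Q3 → Q2 → B4 → HQ (or its reverse).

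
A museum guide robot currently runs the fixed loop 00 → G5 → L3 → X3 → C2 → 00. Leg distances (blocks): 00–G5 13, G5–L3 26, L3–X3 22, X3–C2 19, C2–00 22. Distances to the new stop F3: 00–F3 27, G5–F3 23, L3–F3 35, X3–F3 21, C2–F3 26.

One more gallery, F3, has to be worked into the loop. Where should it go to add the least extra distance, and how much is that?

+28 blocks — insert F3 between X3 and C2.

Insertion cost between consecutive stops i–j is d(i,F3) + d(F3,j) − d(i,j):
  between 00 and G5: 27 + 23 − 13 = 37
  between G5 and L3: 23 + 35 − 26 = 32
  between L3 and X3: 35 + 21 − 22 = 34
  between X3 and C2: 21 + 26 − 19 = 28
  between C2 and 00: 26 + 27 − 22 = 31
Cheapest insertion is between X3 and C2, adding 28.
New total = 102 + 28 = 130.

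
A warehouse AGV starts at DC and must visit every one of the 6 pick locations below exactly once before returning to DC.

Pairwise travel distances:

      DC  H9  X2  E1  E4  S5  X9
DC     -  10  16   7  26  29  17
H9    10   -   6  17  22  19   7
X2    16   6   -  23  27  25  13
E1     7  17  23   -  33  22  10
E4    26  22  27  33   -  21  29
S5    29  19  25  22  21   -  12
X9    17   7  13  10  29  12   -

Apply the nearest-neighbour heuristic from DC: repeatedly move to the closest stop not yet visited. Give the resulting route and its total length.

Nearest-neighbour total = 102; route DC → E1 → X9 → H9 → X2 → S5 → E4 → DC.

DC → [E1:7 / H9:10 / X2:16 / X9:17 / E4:26 / S5:29] → E1 (7)
E1 → [X9:10 / H9:17 / S5:22 / X2:23 / E4:33] → X9 (10)
X9 → [H9:7 / S5:12 / X2:13 / E4:29] → H9 (7)
H9 → [X2:6 / S5:19 / E4:22] → X2 (6)
X2 → [S5:25 / E4:27] → S5 (25)
S5 → [E4:21] → E4 (21)
Return E4→DC: 26.
Total = 7 + 10 + 7 + 6 + 25 + 21 + 26 = 102.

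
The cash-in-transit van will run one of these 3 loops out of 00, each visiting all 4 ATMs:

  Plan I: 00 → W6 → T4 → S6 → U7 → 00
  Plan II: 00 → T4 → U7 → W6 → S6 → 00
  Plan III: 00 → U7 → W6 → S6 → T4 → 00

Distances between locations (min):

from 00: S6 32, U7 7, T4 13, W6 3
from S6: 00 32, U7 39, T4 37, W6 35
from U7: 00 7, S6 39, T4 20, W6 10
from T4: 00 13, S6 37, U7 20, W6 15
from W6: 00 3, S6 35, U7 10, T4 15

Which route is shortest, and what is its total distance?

Plan I: 3 + 15 + 37 + 39 + 7 = 101
Plan II: 13 + 20 + 10 + 35 + 32 = 110
Plan III: 7 + 10 + 35 + 37 + 13 = 102

Shortest is Plan I, total 101 min.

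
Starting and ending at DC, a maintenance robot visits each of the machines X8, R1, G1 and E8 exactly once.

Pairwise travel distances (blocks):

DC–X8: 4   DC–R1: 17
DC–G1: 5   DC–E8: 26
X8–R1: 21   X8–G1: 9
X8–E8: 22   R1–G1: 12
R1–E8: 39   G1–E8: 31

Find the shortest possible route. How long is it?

Shortest round trip = 82 blocks.

DC - X8 - R1 - G1 - E8 - DC: 4+21+12+31+26 = 94
DC - X8 - R1 - E8 - G1 - DC: 4+21+39+31+5 = 100
DC - X8 - G1 - R1 - E8 - DC: 4+9+12+39+26 = 90
DC - X8 - G1 - E8 - R1 - DC: 4+9+31+39+17 = 100
DC - X8 - E8 - R1 - G1 - DC: 4+22+39+12+5 = 82
DC - X8 - E8 - G1 - R1 - DC: 4+22+31+12+17 = 86
DC - R1 - X8 - G1 - E8 - DC: 17+21+9+31+26 = 104
DC - R1 - X8 - E8 - G1 - DC: 17+21+22+31+5 = 96
DC - R1 - G1 - X8 - E8 - DC: 17+12+9+22+26 = 86
DC - R1 - E8 - X8 - G1 - DC: 17+39+22+9+5 = 92
DC - G1 - X8 - R1 - E8 - DC: 5+9+21+39+26 = 100
DC - G1 - R1 - X8 - E8 - DC: 5+12+21+22+26 = 86
The minimum is 82.
One optimal route: DC → X8 → E8 → R1 → G1 → DC (or its reverse).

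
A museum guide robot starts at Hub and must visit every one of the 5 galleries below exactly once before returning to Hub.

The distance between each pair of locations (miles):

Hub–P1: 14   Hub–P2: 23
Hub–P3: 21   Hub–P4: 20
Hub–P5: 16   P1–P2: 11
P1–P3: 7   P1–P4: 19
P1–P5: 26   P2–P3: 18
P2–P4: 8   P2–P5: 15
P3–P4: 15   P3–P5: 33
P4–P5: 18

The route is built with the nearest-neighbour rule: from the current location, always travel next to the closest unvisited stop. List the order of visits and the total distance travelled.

Hub → [P1:14 / P5:16 / P4:20 / P3:21 / P2:23] → P1 (14)
P1 → [P3:7 / P2:11 / P4:19 / P5:26] → P3 (7)
P3 → [P4:15 / P2:18 / P5:33] → P4 (15)
P4 → [P2:8 / P5:18] → P2 (8)
P2 → [P5:15] → P5 (15)
Return P5→Hub: 16.
Total = 14 + 7 + 15 + 8 + 15 + 16 = 75.

Nearest-neighbour total = 75 miles; route Hub → P1 → P3 → P4 → P2 → P5 → Hub.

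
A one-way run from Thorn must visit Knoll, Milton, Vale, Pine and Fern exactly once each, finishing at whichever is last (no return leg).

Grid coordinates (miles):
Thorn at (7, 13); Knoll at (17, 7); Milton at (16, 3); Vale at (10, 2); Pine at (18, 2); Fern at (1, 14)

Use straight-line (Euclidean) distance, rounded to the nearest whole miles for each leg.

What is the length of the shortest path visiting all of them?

There are 5! = 120 possible orderings.
Thorn→Knoll→Milton→Vale→Pine→Fern: 12+4+6+8+21 = 51
Thorn→Knoll→Milton→Vale→Fern→Pine: 12+4+6+15+21 = 58
Thorn→Knoll→Milton→Pine→Vale→Fern: 12+4+2+8+15 = 41
Thorn→Knoll→Milton→Pine→Fern→Vale: 12+4+2+21+15 = 54
Thorn→Knoll→Milton→Fern→Vale→Pine: 12+4+19+15+8 = 58
Thorn→Knoll→Milton→Fern→Pine→Vale: 12+4+19+21+8 = 64
Thorn→Knoll→Vale→Milton→Pine→Fern: 12+9+6+2+21 = 50
Thorn→Knoll→Vale→Milton→Fern→Pine: 12+9+6+19+21 = 67
Thorn→Knoll→Vale→Pine→Milton→Fern: 12+9+8+2+19 = 50
Thorn→Knoll→Vale→Pine→Fern→Milton: 12+9+8+21+19 = 69
Thorn→Knoll→Vale→Fern→Milton→Pine: 12+9+15+19+2 = 57
Thorn→Knoll→Vale→Fern→Pine→Milton: 12+9+15+21+2 = 59
Thorn→Knoll→Pine→Milton→Vale→Fern: 12+5+2+6+15 = 40
Thorn→Knoll→Pine→Milton→Fern→Vale: 12+5+2+19+15 = 53
… (106 more)
Thorn→Fern→Vale→Milton→Pine→Knoll: 6+15+6+2+5 = 34  ← best
The minimum is 34.
One shortest path: Thorn → Fern → Vale → Milton → Pine → Knoll.

Shortest open route: 34 miles.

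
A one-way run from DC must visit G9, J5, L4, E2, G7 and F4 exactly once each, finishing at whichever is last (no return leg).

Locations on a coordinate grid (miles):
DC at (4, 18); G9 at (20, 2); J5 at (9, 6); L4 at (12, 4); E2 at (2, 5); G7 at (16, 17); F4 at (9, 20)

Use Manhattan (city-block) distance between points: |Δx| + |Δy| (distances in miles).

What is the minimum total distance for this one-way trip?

Shortest open route: 59 miles.

There are 6! = 720 possible orderings.
DC → G9 → J5 → L4 → E2 → G7 → F4: 32+15+5+11+26+10 = 99
DC → G9 → J5 → L4 → E2 → F4 → G7: 32+15+5+11+22+10 = 95
DC → G9 → J5 → L4 → G7 → E2 → F4: 32+15+5+17+26+22 = 117
DC → G9 → J5 → L4 → G7 → F4 → E2: 32+15+5+17+10+22 = 101
DC → G9 → J5 → L4 → F4 → E2 → G7: 32+15+5+19+22+26 = 119
DC → G9 → J5 → L4 → F4 → G7 → E2: 32+15+5+19+10+26 = 107
DC → G9 → J5 → E2 → L4 → G7 → F4: 32+15+8+11+17+10 = 93
DC → G9 → J5 → E2 → L4 → F4 → G7: 32+15+8+11+19+10 = 95
… (712 more)
DC → F4 → G7 → G9 → L4 → J5 → E2: 7+10+19+10+5+8 = 59  ← best
The minimum is 59.
One shortest path: DC → F4 → G7 → G9 → L4 → J5 → E2.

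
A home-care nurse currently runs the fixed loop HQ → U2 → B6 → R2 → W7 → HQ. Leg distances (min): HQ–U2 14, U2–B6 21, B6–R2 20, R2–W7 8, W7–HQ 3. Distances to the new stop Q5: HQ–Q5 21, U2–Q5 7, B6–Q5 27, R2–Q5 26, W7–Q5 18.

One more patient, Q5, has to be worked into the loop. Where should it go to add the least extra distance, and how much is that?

Insertion cost between consecutive stops i–j is d(i,Q5) + d(Q5,j) − d(i,j):
  between HQ and U2: 21 + 7 − 14 = 14
  between U2 and B6: 7 + 27 − 21 = 13
  between B6 and R2: 27 + 26 − 20 = 33
  between R2 and W7: 26 + 18 − 8 = 36
  between W7 and HQ: 18 + 21 − 3 = 36
Cheapest insertion is between U2 and B6, adding 13.
New total = 66 + 13 = 79.

+13 min — insert Q5 between U2 and B6.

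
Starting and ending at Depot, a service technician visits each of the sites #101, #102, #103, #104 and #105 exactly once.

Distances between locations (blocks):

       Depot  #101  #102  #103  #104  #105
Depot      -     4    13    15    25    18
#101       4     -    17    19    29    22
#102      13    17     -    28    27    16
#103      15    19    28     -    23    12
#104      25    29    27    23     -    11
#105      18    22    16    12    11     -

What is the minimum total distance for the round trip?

With 5 stops there are 5!/2 = 60 distinct round trips (a route and its reverse cost the same).
Depot → #101 → #102 → #103 → #104 → #105 → Depot: 4+17+28+23+11+18 = 101
Depot → #101 → #102 → #103 → #105 → #104 → Depot: 4+17+28+12+11+25 = 97
Depot → #101 → #102 → #104 → #103 → #105 → Depot: 4+17+27+23+12+18 = 101
Depot → #101 → #102 → #104 → #105 → #103 → Depot: 4+17+27+11+12+15 = 86
Depot → #101 → #102 → #105 → #103 → #104 → Depot: 4+17+16+12+23+25 = 97
Depot → #101 → #102 → #105 → #104 → #103 → Depot: 4+17+16+11+23+15 = 86
Depot → #101 → #103 → #102 → #104 → #105 → Depot: 4+19+28+27+11+18 = 107
Depot → #101 → #103 → #102 → #105 → #104 → Depot: 4+19+28+16+11+25 = 103
Depot → #101 → #103 → #104 → #102 → #105 → Depot: 4+19+23+27+16+18 = 107
Depot → #101 → #103 → #104 → #105 → #102 → Depot: 4+19+23+11+16+13 = 86
Depot → #101 → #103 → #105 → #102 → #104 → Depot: 4+19+12+16+27+25 = 103
Depot → #101 → #103 → #105 → #104 → #102 → Depot: 4+19+12+11+27+13 = 86
Depot → #101 → #104 → #102 → #103 → #105 → Depot: 4+29+27+28+12+18 = 118
Depot → #101 → #104 → #102 → #105 → #103 → Depot: 4+29+27+16+12+15 = 103
… (46 more)
The minimum is 86.
One optimal route: Depot → #101 → #102 → #104 → #105 → #103 → Depot (or its reverse).

Shortest round trip = 86 blocks.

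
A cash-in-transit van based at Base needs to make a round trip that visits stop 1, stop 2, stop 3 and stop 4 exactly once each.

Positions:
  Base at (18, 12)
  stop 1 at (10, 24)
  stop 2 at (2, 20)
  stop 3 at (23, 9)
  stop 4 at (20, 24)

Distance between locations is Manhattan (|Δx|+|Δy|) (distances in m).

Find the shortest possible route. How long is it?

With 4 stops there are 4!/2 = 12 distinct round trips (a route and its reverse cost the same).
Base→stop 1→stop 2→stop 3→stop 4→Base: 20+12+32+18+14 = 96
Base→stop 1→stop 2→stop 4→stop 3→Base: 20+12+22+18+8 = 80
Base→stop 1→stop 3→stop 2→stop 4→Base: 20+28+32+22+14 = 116
Base→stop 1→stop 3→stop 4→stop 2→Base: 20+28+18+22+24 = 112
Base→stop 1→stop 4→stop 2→stop 3→Base: 20+10+22+32+8 = 92
Base→stop 1→stop 4→stop 3→stop 2→Base: 20+10+18+32+24 = 104
Base→stop 2→stop 1→stop 3→stop 4→Base: 24+12+28+18+14 = 96
Base→stop 2→stop 1→stop 4→stop 3→Base: 24+12+10+18+8 = 72
Base→stop 2→stop 3→stop 1→stop 4→Base: 24+32+28+10+14 = 108
Base→stop 2→stop 4→stop 1→stop 3→Base: 24+22+10+28+8 = 92
Base→stop 3→stop 1→stop 2→stop 4→Base: 8+28+12+22+14 = 84
Base→stop 3→stop 2→stop 1→stop 4→Base: 8+32+12+10+14 = 76
The minimum is 72.
One optimal route: Base → stop 2 → stop 1 → stop 4 → stop 3 → Base (or its reverse).

72 m — the shortest possible round trip.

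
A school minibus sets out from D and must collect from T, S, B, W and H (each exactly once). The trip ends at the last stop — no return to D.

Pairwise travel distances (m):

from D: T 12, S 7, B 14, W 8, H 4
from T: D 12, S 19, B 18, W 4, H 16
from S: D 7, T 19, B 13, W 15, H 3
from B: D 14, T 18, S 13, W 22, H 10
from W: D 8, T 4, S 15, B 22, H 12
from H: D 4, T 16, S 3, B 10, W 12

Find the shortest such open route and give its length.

There are 5! = 120 possible orderings.
D → T → S → B → W → H: 12+19+13+22+12 = 78
D → T → S → B → H → W: 12+19+13+10+12 = 66
D → T → S → W → B → H: 12+19+15+22+10 = 78
D → T → S → W → H → B: 12+19+15+12+10 = 68
D → T → S → H → B → W: 12+19+3+10+22 = 66
D → T → S → H → W → B: 12+19+3+12+22 = 68
D → T → B → S → W → H: 12+18+13+15+12 = 70
D → T → B → S → H → W: 12+18+13+3+12 = 58
D → T → B → W → S → H: 12+18+22+15+3 = 70
D → T → B → W → H → S: 12+18+22+12+3 = 67
D → T → B → H → S → W: 12+18+10+3+15 = 58
D → T → B → H → W → S: 12+18+10+12+15 = 67
D → T → W → S → B → H: 12+4+15+13+10 = 54
D → T → W → S → H → B: 12+4+15+3+10 = 44
… (106 more)
D → S → H → B → T → W: 7+3+10+18+4 = 42  ← best
The minimum is 42.
One shortest path: D → S → H → B → T → W.

Minimum one-way distance = 42 m.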